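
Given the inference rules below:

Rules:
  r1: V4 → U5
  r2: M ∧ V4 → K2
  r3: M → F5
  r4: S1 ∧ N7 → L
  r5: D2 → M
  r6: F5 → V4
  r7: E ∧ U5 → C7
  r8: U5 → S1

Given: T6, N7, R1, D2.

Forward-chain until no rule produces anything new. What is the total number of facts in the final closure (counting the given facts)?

Round 1: r5 [D2 → M]. New: M.
Round 2: r3 [M → F5]. New: F5.
Round 3: r6 [F5 → V4]. New: V4.
Round 4: r1 [V4 → U5]; r2 [M ∧ V4 → K2]. New: U5, K2.
Round 5: r8 [U5 → S1]. New: S1.
Round 6: r4 [S1 ∧ N7 → L]. New: L.
Closure: {D2, F5, K2, L, M, N7, R1, S1, T6, U5, V4} — 11 facts.

11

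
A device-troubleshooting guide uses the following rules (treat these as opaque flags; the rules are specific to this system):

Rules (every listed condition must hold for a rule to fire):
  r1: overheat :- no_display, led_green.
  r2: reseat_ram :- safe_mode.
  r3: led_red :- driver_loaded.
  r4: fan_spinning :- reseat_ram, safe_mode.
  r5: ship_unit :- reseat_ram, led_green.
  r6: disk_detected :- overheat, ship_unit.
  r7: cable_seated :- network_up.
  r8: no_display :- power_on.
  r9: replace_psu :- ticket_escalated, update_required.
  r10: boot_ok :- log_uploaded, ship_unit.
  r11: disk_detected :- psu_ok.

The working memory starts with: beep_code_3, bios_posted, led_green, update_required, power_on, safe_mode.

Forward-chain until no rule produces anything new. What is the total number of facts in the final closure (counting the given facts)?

12

Round 1: r2 [reseat_ram :- safe_mode.]; r8 [no_display :- power_on.]. New: reseat_ram, no_display.
Round 2: r1 [overheat :- no_display, led_green.]; r4 [fan_spinning :- reseat_ram, safe_mode.]; r5 [ship_unit :- reseat_ram, led_green.]. New: overheat, fan_spinning, ship_unit.
Round 3: r6 [disk_detected :- overheat, ship_unit.]. New: disk_detected.
Closure: {beep_code_3, bios_posted, disk_detected, fan_spinning, led_green, no_display, overheat, power_on, reseat_ram, safe_mode, ship_unit, update_required} — 12 facts.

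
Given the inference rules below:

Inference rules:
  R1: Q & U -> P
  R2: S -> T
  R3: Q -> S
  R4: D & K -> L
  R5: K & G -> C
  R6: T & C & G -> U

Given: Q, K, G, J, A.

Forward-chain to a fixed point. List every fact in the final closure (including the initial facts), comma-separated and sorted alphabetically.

A, C, G, J, K, P, Q, S, T, U

Round 1: R3 [Q -> S]; R5 [K & G -> C]. New: S, C.
Round 2: R2 [S -> T]. New: T.
Round 3: R6 [T & C & G -> U]. New: U.
Round 4: R1 [Q & U -> P]. New: P.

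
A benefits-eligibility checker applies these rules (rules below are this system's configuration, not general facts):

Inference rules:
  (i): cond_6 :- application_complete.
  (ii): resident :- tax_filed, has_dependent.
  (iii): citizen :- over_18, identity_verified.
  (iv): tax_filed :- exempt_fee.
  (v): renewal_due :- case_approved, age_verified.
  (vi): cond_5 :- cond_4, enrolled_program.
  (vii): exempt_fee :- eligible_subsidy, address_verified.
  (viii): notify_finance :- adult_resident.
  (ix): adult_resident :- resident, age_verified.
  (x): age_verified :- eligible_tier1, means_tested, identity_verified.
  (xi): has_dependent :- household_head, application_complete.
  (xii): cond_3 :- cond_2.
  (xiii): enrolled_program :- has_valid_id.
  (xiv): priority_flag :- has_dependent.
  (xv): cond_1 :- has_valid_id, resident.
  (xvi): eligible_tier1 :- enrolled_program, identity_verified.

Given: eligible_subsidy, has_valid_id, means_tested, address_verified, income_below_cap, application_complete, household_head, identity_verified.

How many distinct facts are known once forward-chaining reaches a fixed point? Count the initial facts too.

20

Round 1 fires (i), (vii), (xi), (xiii), giving cond_6, exempt_fee, has_dependent, enrolled_program.
Round 2 fires (iv), (xiv), (xvi), giving tax_filed, priority_flag, eligible_tier1.
Round 3 fires (ii), (x), giving resident, age_verified.
Round 4 fires (ix), (xv), giving adult_resident, cond_1.
Round 5 fires (viii), giving notify_finance.
Closure: {address_verified, adult_resident, age_verified, application_complete, cond_1, cond_6, eligible_subsidy, eligible_tier1, enrolled_program, exempt_fee, has_dependent, has_valid_id, household_head, identity_verified, income_below_cap, means_tested, notify_finance, priority_flag, resident, tax_filed} — 20 facts.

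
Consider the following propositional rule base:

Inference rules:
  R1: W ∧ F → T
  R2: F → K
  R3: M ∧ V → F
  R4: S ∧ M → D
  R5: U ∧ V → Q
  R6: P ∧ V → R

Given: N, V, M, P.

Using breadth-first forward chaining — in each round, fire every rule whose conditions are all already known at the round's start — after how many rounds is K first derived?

[1] R3 [M ∧ V → F]; R6 [P ∧ V → R]. ⇒ new: F, R.
[2] R2 [F → K]. ⇒ new: K.
K first appears in round 2.

2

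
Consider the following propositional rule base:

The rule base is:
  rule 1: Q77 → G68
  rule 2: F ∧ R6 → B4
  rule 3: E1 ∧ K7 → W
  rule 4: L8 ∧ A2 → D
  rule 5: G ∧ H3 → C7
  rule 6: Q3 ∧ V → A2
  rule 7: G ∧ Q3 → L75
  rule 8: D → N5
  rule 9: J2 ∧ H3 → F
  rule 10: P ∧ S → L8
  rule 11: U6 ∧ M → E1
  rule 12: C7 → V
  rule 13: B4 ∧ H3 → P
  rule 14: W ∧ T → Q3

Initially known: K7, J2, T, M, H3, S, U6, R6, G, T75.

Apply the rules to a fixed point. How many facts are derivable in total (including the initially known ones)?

23

Round 1: rule 5 [G ∧ H3 → C7]; rule 9 [J2 ∧ H3 → F]; rule 11 [U6 ∧ M → E1]. New: C7, F, E1.
Round 2: rule 2 [F ∧ R6 → B4]; rule 3 [E1 ∧ K7 → W]; rule 12 [C7 → V]. New: B4, W, V.
Round 3: rule 13 [B4 ∧ H3 → P]; rule 14 [W ∧ T → Q3]. New: P, Q3.
Round 4: rule 6 [Q3 ∧ V → A2]; rule 7 [G ∧ Q3 → L75]; rule 10 [P ∧ S → L8]. New: A2, L75, L8.
Round 5: rule 4 [L8 ∧ A2 → D]. New: D.
Round 6: rule 8 [D → N5]. New: N5.
Closure: {A2, B4, C7, D, E1, F, G, H3, J2, K7, L75, L8, M, N5, P, Q3, R6, S, T, T75, U6, V, W} — 23 facts.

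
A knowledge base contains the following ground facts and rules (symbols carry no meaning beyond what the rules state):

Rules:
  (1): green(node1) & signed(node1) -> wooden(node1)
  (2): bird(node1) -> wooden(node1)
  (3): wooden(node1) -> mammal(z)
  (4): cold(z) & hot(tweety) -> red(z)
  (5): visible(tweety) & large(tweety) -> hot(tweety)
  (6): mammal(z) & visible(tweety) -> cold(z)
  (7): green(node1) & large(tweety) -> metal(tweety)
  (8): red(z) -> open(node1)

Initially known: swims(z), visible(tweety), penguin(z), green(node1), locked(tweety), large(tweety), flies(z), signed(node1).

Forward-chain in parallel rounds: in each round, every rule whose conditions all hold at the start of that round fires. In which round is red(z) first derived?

[1] (1) [green(node1) & signed(node1) -> wooden(node1)]; (5) [visible(tweety) & large(tweety) -> hot(tweety)]; (7) [green(node1) & large(tweety) -> metal(tweety)]. ⇒ new: wooden(node1), hot(tweety), metal(tweety).
[2] (3) [wooden(node1) -> mammal(z)]. ⇒ new: mammal(z).
[3] (6) [mammal(z) & visible(tweety) -> cold(z)]. ⇒ new: cold(z).
[4] (4) [cold(z) & hot(tweety) -> red(z)]. ⇒ new: red(z).
red(z) first appears in round 4.

4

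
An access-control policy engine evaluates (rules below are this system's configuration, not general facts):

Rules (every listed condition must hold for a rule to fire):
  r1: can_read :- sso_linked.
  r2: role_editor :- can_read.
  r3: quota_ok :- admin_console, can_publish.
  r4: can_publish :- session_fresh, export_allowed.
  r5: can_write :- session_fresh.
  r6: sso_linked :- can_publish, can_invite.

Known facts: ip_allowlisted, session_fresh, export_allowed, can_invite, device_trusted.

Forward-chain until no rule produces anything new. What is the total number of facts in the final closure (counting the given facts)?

Round 1: r4 [can_publish :- session_fresh, export_allowed.]; r5 [can_write :- session_fresh.]. Adds can_publish, can_write.
Round 2: r6 [sso_linked :- can_publish, can_invite.]. Adds sso_linked.
Round 3: r1 [can_read :- sso_linked.]. Adds can_read.
Round 4: r2 [role_editor :- can_read.]. Adds role_editor.
Closure: {can_invite, can_publish, can_read, can_write, device_trusted, export_allowed, ip_allowlisted, role_editor, session_fresh, sso_linked} — 10 facts.

10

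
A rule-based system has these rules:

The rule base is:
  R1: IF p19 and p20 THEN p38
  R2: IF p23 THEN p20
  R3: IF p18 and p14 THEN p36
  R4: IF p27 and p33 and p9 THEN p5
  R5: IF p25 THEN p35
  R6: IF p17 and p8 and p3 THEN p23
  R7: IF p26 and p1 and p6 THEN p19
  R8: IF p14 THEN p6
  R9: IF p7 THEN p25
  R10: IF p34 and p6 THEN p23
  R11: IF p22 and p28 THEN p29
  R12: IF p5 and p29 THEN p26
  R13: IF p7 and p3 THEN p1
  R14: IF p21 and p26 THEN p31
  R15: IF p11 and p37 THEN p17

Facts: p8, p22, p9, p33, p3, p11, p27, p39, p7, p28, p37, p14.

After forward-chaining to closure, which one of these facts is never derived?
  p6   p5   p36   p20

p36

[1] R4 [IF p27 and p33 and p9 THEN p5]; R8 [IF p14 THEN p6]; R9 [IF p7 THEN p25]; R11 [IF p22 and p28 THEN p29]; R13 [IF p7 and p3 THEN p1]; R15 [IF p11 and p37 THEN p17]. ⇒ new: p5, p6, p25, p29, p1, p17.
[2] R5 [IF p25 THEN p35]; R6 [IF p17 and p8 and p3 THEN p23]; R12 [IF p5 and p29 THEN p26]. ⇒ new: p35, p23, p26.
[3] R2 [IF p23 THEN p20]; R7 [IF p26 and p1 and p6 THEN p19]. ⇒ new: p20, p19.
[4] R1 [IF p19 and p20 THEN p38]. ⇒ new: p38.
Derived: p5 (round 1), p20 (round 3), p6 (round 1). p36 never appears in any round.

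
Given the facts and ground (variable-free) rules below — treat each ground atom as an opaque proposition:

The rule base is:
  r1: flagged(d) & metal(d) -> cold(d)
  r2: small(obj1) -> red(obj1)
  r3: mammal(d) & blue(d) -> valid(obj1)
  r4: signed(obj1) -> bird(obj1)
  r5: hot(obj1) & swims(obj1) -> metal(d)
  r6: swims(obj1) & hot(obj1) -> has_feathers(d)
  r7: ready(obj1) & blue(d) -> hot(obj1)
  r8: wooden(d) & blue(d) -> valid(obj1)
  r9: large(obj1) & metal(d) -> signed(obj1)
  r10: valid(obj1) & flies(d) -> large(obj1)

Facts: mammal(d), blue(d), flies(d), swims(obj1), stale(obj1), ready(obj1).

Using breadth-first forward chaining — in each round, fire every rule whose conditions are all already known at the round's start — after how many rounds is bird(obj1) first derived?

Round 1: r3 [mammal(d) & blue(d) -> valid(obj1)]; r7 [ready(obj1) & blue(d) -> hot(obj1)]. Adds valid(obj1), hot(obj1).
Round 2: r5 [hot(obj1) & swims(obj1) -> metal(d)]; r6 [swims(obj1) & hot(obj1) -> has_feathers(d)]; r10 [valid(obj1) & flies(d) -> large(obj1)]. Adds metal(d), has_feathers(d), large(obj1).
Round 3: r9 [large(obj1) & metal(d) -> signed(obj1)]. Adds signed(obj1).
Round 4: r4 [signed(obj1) -> bird(obj1)]. Adds bird(obj1).
bird(obj1) first appears in round 4.

4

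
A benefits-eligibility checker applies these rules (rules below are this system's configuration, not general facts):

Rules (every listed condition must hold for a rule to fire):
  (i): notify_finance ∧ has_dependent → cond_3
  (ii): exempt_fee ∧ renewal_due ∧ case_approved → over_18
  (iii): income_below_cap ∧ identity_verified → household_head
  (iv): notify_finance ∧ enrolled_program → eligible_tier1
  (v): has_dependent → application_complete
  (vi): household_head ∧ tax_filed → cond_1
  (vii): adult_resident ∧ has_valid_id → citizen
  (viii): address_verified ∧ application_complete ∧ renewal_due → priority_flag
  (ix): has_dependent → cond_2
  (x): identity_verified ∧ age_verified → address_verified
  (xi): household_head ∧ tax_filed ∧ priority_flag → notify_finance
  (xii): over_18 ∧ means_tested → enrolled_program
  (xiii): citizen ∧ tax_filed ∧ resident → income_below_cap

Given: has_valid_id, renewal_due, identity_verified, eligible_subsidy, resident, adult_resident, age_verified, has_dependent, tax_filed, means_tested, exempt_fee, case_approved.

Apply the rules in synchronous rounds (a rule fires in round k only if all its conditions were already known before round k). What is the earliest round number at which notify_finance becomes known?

4

[1] (ii) [exempt_fee ∧ renewal_due ∧ case_approved → over_18]; (v) [has_dependent → application_complete]; (vii) [adult_resident ∧ has_valid_id → citizen]; (ix) [has_dependent → cond_2]; (x) [identity_verified ∧ age_verified → address_verified]. ⇒ new: over_18, application_complete, citizen, cond_2, address_verified.
[2] (viii) [address_verified ∧ application_complete ∧ renewal_due → priority_flag]; (xii) [over_18 ∧ means_tested → enrolled_program]; (xiii) [citizen ∧ tax_filed ∧ resident → income_below_cap]. ⇒ new: priority_flag, enrolled_program, income_below_cap.
[3] (iii) [income_below_cap ∧ identity_verified → household_head]. ⇒ new: household_head.
[4] (vi) [household_head ∧ tax_filed → cond_1]; (xi) [household_head ∧ tax_filed ∧ priority_flag → notify_finance]. ⇒ new: cond_1, notify_finance.
notify_finance first appears in round 4.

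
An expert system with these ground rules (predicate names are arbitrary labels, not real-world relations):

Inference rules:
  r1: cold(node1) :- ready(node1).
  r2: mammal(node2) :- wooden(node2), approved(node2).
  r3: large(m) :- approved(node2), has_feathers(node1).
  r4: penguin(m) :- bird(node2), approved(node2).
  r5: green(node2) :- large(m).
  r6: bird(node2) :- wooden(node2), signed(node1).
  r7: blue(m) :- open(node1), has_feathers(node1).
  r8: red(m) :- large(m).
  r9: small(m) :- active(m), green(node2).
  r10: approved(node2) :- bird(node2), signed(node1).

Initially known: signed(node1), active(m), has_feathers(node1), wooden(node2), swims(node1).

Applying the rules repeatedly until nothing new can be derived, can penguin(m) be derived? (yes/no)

yes

Round 1: r6 [bird(node2) :- wooden(node2), signed(node1).]. New: bird(node2).
Round 2: r10 [approved(node2) :- bird(node2), signed(node1).]. New: approved(node2).
Round 3: r2 [mammal(node2) :- wooden(node2), approved(node2).]; r3 [large(m) :- approved(node2), has_feathers(node1).]; r4 [penguin(m) :- bird(node2), approved(node2).]. New: mammal(node2), large(m), penguin(m).
Round 4: r5 [green(node2) :- large(m).]; r8 [red(m) :- large(m).]. New: green(node2), red(m).
Round 5: r9 [small(m) :- active(m), green(node2).]. New: small(m).
penguin(m) appears in round 3, so it is derivable.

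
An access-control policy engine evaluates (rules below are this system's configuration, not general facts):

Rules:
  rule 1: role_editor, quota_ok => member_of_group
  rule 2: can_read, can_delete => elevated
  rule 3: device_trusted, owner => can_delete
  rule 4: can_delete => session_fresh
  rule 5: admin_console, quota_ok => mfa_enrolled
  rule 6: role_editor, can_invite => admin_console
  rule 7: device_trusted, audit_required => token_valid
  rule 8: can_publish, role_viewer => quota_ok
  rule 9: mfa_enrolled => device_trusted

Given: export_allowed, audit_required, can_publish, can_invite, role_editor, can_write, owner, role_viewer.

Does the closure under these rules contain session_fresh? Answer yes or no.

Round 1 — rule 6, rule 8, derive admin_console, quota_ok.
Round 2 — rule 1, rule 5, derive member_of_group, mfa_enrolled.
Round 3 — rule 9, derive device_trusted.
Round 4 — rule 3, rule 7, derive can_delete, token_valid.
Round 5 — rule 4, derive session_fresh.
session_fresh appears in round 5, so it is derivable.

yes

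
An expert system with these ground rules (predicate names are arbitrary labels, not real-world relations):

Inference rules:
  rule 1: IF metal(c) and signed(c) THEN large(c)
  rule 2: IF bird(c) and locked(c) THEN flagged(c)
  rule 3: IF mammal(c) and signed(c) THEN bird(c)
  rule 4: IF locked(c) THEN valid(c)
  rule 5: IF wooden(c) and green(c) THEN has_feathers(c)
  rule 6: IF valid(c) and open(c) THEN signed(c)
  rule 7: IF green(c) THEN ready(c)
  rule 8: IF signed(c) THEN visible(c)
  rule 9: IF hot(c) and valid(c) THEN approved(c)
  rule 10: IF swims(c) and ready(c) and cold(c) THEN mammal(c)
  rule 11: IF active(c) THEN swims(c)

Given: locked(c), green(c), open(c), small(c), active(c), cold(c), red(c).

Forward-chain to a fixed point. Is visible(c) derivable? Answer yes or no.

Round 1 — rule 4, rule 7, rule 11, derive valid(c), ready(c), swims(c).
Round 2 — rule 6, rule 10, derive signed(c), mammal(c).
Round 3 — rule 3, rule 8, derive bird(c), visible(c).
Round 4 — rule 2, derive flagged(c).
visible(c) appears in round 3, so it is derivable.

yes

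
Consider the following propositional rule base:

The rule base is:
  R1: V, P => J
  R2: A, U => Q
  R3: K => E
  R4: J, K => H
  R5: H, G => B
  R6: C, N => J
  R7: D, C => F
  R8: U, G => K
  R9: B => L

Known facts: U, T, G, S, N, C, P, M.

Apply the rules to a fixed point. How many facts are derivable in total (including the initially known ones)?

Round 1: R6 [C, N => J]; R8 [U, G => K]. Adds J, K.
Round 2: R3 [K => E]; R4 [J, K => H]. Adds E, H.
Round 3: R5 [H, G => B]. Adds B.
Round 4: R9 [B => L]. Adds L.
Closure: {B, C, E, G, H, J, K, L, M, N, P, S, T, U} — 14 facts.

14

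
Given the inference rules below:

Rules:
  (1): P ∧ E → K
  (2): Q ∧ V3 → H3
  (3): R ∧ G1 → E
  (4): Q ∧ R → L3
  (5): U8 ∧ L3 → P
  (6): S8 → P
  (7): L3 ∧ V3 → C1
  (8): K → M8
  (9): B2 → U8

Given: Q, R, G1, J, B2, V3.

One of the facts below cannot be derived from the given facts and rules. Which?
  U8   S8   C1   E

Round 1 — (2), (3), (4), (9), derive H3, E, L3, U8.
Round 2 — (5), (7), derive P, C1.
Round 3 — (1), derive K.
Round 4 — (8), derive M8.
Derived: E (round 1), C1 (round 2), U8 (round 1). S8 never appears in any round.

S8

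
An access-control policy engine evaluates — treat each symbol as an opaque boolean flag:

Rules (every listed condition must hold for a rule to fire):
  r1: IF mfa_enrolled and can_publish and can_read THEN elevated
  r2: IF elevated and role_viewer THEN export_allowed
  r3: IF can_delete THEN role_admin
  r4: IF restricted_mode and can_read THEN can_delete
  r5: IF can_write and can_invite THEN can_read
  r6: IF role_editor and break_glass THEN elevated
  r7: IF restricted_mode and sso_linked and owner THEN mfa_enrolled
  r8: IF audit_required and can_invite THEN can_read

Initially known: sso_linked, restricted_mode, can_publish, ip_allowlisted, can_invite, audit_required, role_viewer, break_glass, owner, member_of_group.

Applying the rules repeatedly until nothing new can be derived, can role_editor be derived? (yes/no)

no

Round 1: r7 [IF restricted_mode and sso_linked and owner THEN mfa_enrolled]; r8 [IF audit_required and can_invite THEN can_read]. Adds mfa_enrolled, can_read.
Round 2: r1 [IF mfa_enrolled and can_publish and can_read THEN elevated]; r4 [IF restricted_mode and can_read THEN can_delete]. Adds elevated, can_delete.
Round 3: r2 [IF elevated and role_viewer THEN export_allowed]; r3 [IF can_delete THEN role_admin]. Adds export_allowed, role_admin.
Fixed point reached. No rule has role_editor as a consequent, and it is not given.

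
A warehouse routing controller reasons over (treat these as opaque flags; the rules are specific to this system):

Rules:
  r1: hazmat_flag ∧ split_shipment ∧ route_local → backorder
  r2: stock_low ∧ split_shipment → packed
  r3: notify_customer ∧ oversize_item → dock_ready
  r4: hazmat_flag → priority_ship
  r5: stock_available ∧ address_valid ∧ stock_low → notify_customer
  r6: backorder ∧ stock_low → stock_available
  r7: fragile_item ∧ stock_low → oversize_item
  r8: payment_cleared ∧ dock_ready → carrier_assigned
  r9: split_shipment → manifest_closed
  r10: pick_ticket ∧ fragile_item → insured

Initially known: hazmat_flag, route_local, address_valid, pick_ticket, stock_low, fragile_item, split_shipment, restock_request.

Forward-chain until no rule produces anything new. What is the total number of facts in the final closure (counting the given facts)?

Round 1 — r1, r2, r4, r7, r9, r10, derive backorder, packed, priority_ship, oversize_item, manifest_closed, insured.
Round 2 — r6, derive stock_available.
Round 3 — r5, derive notify_customer.
Round 4 — r3, derive dock_ready.
Closure: {address_valid, backorder, dock_ready, fragile_item, hazmat_flag, insured, manifest_closed, notify_customer, oversize_item, packed, pick_ticket, priority_ship, restock_request, route_local, split_shipment, stock_available, stock_low} — 17 facts.

17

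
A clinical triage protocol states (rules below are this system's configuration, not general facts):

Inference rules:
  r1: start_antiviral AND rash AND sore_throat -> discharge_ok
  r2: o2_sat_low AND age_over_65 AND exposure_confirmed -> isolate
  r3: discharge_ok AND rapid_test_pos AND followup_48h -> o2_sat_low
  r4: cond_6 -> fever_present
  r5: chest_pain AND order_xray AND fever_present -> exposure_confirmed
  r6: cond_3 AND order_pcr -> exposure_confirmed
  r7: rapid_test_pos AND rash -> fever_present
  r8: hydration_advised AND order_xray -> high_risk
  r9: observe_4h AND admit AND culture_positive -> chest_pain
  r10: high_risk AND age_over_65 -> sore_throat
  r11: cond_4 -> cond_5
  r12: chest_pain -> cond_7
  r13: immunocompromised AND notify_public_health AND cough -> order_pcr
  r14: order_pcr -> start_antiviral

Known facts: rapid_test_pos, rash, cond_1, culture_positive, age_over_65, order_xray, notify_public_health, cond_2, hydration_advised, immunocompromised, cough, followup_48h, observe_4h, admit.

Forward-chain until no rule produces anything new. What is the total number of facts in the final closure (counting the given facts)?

Round 1: r7 [rapid_test_pos AND rash -> fever_present]; r8 [hydration_advised AND order_xray -> high_risk]; r9 [observe_4h AND admit AND culture_positive -> chest_pain]; r13 [immunocompromised AND notify_public_health AND cough -> order_pcr]. New: fever_present, high_risk, chest_pain, order_pcr.
Round 2: r5 [chest_pain AND order_xray AND fever_present -> exposure_confirmed]; r10 [high_risk AND age_over_65 -> sore_throat]; r12 [chest_pain -> cond_7]; r14 [order_pcr -> start_antiviral]. New: exposure_confirmed, sore_throat, cond_7, start_antiviral.
Round 3: r1 [start_antiviral AND rash AND sore_throat -> discharge_ok]. New: discharge_ok.
Round 4: r3 [discharge_ok AND rapid_test_pos AND followup_48h -> o2_sat_low]. New: o2_sat_low.
Round 5: r2 [o2_sat_low AND age_over_65 AND exposure_confirmed -> isolate]. New: isolate.
Closure: {admit, age_over_65, chest_pain, cond_1, cond_2, cond_7, cough, culture_positive, discharge_ok, exposure_confirmed, fever_present, followup_48h, high_risk, hydration_advised, immunocompromised, isolate, notify_public_health, o2_sat_low, observe_4h, order_pcr, order_xray, rapid_test_pos, rash, sore_throat, start_antiviral} — 25 facts.

25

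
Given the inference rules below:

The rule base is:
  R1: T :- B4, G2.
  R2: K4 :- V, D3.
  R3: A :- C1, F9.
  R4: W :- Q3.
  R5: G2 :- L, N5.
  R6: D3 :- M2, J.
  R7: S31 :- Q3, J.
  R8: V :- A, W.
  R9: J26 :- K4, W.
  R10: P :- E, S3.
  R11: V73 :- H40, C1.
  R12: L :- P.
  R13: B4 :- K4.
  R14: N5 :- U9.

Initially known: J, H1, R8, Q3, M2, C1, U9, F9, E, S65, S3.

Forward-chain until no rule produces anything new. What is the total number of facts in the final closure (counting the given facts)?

24

Round 1 fires R3, R4, R6, R7, R10, R14, giving A, W, D3, S31, P, N5.
Round 2 fires R8, R12, giving V, L.
Round 3 fires R2, R5, giving K4, G2.
Round 4 fires R9, R13, giving J26, B4.
Round 5 fires R1, giving T.
Closure: {A, B4, C1, D3, E, F9, G2, H1, J, J26, K4, L, M2, N5, P, Q3, R8, S3, S31, S65, T, U9, V, W} — 24 facts.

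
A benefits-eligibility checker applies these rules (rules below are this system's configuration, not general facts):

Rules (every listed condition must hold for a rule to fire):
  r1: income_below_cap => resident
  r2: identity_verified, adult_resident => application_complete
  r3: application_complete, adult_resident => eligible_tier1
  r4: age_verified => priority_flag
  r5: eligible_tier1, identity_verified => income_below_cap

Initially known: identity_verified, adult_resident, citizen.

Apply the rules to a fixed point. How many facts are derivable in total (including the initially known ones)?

Round 1: r2 [identity_verified, adult_resident => application_complete]. Adds application_complete.
Round 2: r3 [application_complete, adult_resident => eligible_tier1]. Adds eligible_tier1.
Round 3: r5 [eligible_tier1, identity_verified => income_below_cap]. Adds income_below_cap.
Round 4: r1 [income_below_cap => resident]. Adds resident.
Closure: {adult_resident, application_complete, citizen, eligible_tier1, identity_verified, income_below_cap, resident} — 7 facts.

7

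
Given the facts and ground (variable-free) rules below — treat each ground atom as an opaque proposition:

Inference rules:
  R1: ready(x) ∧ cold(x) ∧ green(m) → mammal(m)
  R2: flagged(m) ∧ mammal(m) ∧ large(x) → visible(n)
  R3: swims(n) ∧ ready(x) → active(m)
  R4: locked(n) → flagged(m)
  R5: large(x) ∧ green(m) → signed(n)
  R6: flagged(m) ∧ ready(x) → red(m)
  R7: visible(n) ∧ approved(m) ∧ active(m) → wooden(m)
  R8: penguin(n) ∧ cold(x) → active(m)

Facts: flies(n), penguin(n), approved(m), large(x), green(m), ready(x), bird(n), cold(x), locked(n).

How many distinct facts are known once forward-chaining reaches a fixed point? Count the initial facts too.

16

Round 1 fires R1, R4, R5, R8, giving mammal(m), flagged(m), signed(n), active(m).
Round 2 fires R2, R6, giving visible(n), red(m).
Round 3 fires R7, giving wooden(m).
Closure: {active(m), approved(m), bird(n), cold(x), flagged(m), flies(n), green(m), large(x), locked(n), mammal(m), penguin(n), ready(x), red(m), signed(n), visible(n), wooden(m)} — 16 facts.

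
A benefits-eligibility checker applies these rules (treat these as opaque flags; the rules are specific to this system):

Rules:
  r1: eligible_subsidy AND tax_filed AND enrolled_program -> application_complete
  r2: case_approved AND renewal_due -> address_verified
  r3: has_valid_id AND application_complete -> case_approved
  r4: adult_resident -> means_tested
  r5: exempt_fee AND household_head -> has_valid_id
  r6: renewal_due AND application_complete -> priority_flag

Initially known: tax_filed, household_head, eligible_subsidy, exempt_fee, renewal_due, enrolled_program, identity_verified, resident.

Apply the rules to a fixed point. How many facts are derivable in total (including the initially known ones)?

13

Round 1: r1 [eligible_subsidy AND tax_filed AND enrolled_program -> application_complete]; r5 [exempt_fee AND household_head -> has_valid_id]. New: application_complete, has_valid_id.
Round 2: r3 [has_valid_id AND application_complete -> case_approved]; r6 [renewal_due AND application_complete -> priority_flag]. New: case_approved, priority_flag.
Round 3: r2 [case_approved AND renewal_due -> address_verified]. New: address_verified.
Closure: {address_verified, application_complete, case_approved, eligible_subsidy, enrolled_program, exempt_fee, has_valid_id, household_head, identity_verified, priority_flag, renewal_due, resident, tax_filed} — 13 facts.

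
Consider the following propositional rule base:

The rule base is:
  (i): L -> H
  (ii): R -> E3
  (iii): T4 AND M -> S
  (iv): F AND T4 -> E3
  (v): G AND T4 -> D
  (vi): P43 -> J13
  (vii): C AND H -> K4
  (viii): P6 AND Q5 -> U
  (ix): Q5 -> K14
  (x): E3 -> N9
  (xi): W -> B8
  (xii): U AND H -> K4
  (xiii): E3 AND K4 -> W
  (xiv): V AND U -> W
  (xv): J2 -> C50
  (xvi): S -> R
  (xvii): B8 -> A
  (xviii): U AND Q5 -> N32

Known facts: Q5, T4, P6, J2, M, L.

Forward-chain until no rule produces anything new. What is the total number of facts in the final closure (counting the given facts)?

19

Round 1: (i) [L -> H]; (iii) [T4 AND M -> S]; (viii) [P6 AND Q5 -> U]; (ix) [Q5 -> K14]; (xv) [J2 -> C50]. New: H, S, U, K14, C50.
Round 2: (xii) [U AND H -> K4]; (xvi) [S -> R]; (xviii) [U AND Q5 -> N32]. New: K4, R, N32.
Round 3: (ii) [R -> E3]. New: E3.
Round 4: (x) [E3 -> N9]; (xiii) [E3 AND K4 -> W]. New: N9, W.
Round 5: (xi) [W -> B8]. New: B8.
Round 6: (xvii) [B8 -> A]. New: A.
Closure: {A, B8, C50, E3, H, J2, K14, K4, L, M, N32, N9, P6, Q5, R, S, T4, U, W} — 19 facts.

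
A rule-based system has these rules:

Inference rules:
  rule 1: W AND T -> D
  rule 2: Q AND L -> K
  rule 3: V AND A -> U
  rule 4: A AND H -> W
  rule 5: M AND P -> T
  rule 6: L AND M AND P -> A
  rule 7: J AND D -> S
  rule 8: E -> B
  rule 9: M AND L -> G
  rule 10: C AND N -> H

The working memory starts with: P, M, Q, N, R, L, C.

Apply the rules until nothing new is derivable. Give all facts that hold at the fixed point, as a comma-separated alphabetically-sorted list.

A, C, D, G, H, K, L, M, N, P, Q, R, T, W

[1] rule 2 [Q AND L -> K]; rule 5 [M AND P -> T]; rule 6 [L AND M AND P -> A]; rule 9 [M AND L -> G]; rule 10 [C AND N -> H]. ⇒ new: K, T, A, G, H.
[2] rule 4 [A AND H -> W]. ⇒ new: W.
[3] rule 1 [W AND T -> D]. ⇒ new: D.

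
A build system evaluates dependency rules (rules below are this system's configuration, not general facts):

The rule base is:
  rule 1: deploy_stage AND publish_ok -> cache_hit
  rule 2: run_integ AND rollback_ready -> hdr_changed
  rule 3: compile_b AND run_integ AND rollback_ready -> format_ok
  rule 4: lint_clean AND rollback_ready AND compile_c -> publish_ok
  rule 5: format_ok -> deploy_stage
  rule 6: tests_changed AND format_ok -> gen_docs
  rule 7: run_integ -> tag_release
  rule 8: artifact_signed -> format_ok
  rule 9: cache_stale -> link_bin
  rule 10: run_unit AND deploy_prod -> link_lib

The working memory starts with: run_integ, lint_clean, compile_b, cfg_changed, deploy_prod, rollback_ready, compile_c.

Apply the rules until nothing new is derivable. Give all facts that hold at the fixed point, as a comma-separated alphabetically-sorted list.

cache_hit, cfg_changed, compile_b, compile_c, deploy_prod, deploy_stage, format_ok, hdr_changed, lint_clean, publish_ok, rollback_ready, run_integ, tag_release

[1] rule 2 [run_integ AND rollback_ready -> hdr_changed]; rule 3 [compile_b AND run_integ AND rollback_ready -> format_ok]; rule 4 [lint_clean AND rollback_ready AND compile_c -> publish_ok]; rule 7 [run_integ -> tag_release]. ⇒ new: hdr_changed, format_ok, publish_ok, tag_release.
[2] rule 5 [format_ok -> deploy_stage]. ⇒ new: deploy_stage.
[3] rule 1 [deploy_stage AND publish_ok -> cache_hit]. ⇒ new: cache_hit.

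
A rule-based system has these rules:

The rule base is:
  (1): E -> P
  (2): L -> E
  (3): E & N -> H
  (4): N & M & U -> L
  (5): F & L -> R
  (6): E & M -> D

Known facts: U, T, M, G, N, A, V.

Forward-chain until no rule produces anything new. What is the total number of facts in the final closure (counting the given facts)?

Round 1: (4) [N & M & U -> L]. New: L.
Round 2: (2) [L -> E]. New: E.
Round 3: (1) [E -> P]; (3) [E & N -> H]; (6) [E & M -> D]. New: P, H, D.
Closure: {A, D, E, G, H, L, M, N, P, T, U, V} — 12 facts.

12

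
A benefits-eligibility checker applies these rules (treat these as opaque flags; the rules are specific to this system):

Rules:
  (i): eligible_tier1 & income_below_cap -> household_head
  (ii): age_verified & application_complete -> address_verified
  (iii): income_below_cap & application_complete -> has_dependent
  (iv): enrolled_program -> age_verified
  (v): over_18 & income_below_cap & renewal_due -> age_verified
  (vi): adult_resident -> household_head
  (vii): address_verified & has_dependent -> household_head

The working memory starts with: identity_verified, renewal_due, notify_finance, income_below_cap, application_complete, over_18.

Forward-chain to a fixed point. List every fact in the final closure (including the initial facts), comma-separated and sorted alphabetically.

[1] (iii) [income_below_cap & application_complete -> has_dependent]; (v) [over_18 & income_below_cap & renewal_due -> age_verified]. ⇒ new: has_dependent, age_verified.
[2] (ii) [age_verified & application_complete -> address_verified]. ⇒ new: address_verified.
[3] (vii) [address_verified & has_dependent -> household_head]. ⇒ new: household_head.

address_verified, age_verified, application_complete, has_dependent, household_head, identity_verified, income_below_cap, notify_finance, over_18, renewal_due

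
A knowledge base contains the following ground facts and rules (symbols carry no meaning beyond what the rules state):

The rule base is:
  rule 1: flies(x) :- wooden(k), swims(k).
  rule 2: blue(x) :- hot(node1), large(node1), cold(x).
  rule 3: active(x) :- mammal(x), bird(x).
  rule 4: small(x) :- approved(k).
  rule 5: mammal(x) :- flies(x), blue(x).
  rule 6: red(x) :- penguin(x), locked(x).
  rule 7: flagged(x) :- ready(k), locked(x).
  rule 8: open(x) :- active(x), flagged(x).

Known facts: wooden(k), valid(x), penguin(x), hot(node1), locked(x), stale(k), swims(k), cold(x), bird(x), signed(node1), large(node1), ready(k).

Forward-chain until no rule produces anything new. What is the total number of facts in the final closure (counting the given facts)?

[1] rule 1 [flies(x) :- wooden(k), swims(k).]; rule 2 [blue(x) :- hot(node1), large(node1), cold(x).]; rule 6 [red(x) :- penguin(x), locked(x).]; rule 7 [flagged(x) :- ready(k), locked(x).]. ⇒ new: flies(x), blue(x), red(x), flagged(x).
[2] rule 5 [mammal(x) :- flies(x), blue(x).]. ⇒ new: mammal(x).
[3] rule 3 [active(x) :- mammal(x), bird(x).]. ⇒ new: active(x).
[4] rule 8 [open(x) :- active(x), flagged(x).]. ⇒ new: open(x).
Closure: {active(x), bird(x), blue(x), cold(x), flagged(x), flies(x), hot(node1), large(node1), locked(x), mammal(x), open(x), penguin(x), ready(k), red(x), signed(node1), stale(k), swims(k), valid(x), wooden(k)} — 19 facts.

19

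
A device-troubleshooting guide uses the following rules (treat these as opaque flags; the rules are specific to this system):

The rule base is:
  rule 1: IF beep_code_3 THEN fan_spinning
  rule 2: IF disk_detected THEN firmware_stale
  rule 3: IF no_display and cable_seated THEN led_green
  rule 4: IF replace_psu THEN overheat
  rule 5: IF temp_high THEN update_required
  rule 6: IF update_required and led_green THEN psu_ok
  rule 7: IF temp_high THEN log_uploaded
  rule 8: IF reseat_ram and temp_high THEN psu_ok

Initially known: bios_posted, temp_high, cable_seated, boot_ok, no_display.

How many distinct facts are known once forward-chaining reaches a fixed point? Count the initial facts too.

9

Round 1: rule 3 [IF no_display and cable_seated THEN led_green]; rule 5 [IF temp_high THEN update_required]; rule 7 [IF temp_high THEN log_uploaded]. Adds led_green, update_required, log_uploaded.
Round 2: rule 6 [IF update_required and led_green THEN psu_ok]. Adds psu_ok.
Closure: {bios_posted, boot_ok, cable_seated, led_green, log_uploaded, no_display, psu_ok, temp_high, update_required} — 9 facts.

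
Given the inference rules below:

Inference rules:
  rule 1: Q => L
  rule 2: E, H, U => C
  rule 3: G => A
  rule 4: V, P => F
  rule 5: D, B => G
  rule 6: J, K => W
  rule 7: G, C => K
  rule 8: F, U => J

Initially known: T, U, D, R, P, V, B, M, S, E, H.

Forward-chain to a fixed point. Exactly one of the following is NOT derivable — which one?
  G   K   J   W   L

Round 1: rule 2 [E, H, U => C]; rule 4 [V, P => F]; rule 5 [D, B => G]. Adds C, F, G.
Round 2: rule 3 [G => A]; rule 7 [G, C => K]; rule 8 [F, U => J]. Adds A, K, J.
Round 3: rule 6 [J, K => W]. Adds W.
Derived: J (round 2), K (round 2), W (round 3), G (round 1). L never appears in any round.

L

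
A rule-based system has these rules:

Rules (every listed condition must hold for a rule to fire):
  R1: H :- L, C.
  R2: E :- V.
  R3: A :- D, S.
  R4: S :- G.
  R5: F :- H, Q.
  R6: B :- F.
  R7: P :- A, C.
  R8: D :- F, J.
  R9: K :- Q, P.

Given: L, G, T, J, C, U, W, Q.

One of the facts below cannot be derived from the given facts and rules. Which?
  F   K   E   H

E

Round 1: R1 [H :- L, C.]; R4 [S :- G.]. New: H, S.
Round 2: R5 [F :- H, Q.]. New: F.
Round 3: R6 [B :- F.]; R8 [D :- F, J.]. New: B, D.
Round 4: R3 [A :- D, S.]. New: A.
Round 5: R7 [P :- A, C.]. New: P.
Round 6: R9 [K :- Q, P.]. New: K.
Derived: K (round 6), H (round 1), F (round 2). E never appears in any round.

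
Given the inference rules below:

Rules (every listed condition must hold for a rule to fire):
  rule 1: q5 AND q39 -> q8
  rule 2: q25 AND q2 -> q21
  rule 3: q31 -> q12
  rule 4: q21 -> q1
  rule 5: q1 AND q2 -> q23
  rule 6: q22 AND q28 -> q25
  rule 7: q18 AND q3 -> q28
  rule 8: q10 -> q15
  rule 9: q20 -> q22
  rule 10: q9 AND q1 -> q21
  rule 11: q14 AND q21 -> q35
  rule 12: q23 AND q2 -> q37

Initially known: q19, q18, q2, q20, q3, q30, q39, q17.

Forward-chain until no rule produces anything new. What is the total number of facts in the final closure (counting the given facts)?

15

Round 1 — rule 7, rule 9, derive q28, q22.
Round 2 — rule 6, derive q25.
Round 3 — rule 2, derive q21.
Round 4 — rule 4, derive q1.
Round 5 — rule 5, derive q23.
Round 6 — rule 12, derive q37.
Closure: {q1, q17, q18, q19, q2, q20, q21, q22, q23, q25, q28, q3, q30, q37, q39} — 15 facts.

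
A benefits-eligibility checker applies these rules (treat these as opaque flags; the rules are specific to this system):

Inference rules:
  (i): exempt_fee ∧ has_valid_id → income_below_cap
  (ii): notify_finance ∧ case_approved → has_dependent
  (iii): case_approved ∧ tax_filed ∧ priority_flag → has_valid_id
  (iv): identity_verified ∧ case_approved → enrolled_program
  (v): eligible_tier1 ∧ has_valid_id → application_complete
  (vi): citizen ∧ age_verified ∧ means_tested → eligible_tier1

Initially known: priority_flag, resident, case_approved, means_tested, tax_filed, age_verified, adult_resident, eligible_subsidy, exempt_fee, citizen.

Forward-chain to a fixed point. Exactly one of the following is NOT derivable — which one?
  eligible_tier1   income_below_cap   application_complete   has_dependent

has_dependent

Round 1 fires (iii), (vi), giving has_valid_id, eligible_tier1.
Round 2 fires (i), (v), giving income_below_cap, application_complete.
Derived: application_complete (round 2), income_below_cap (round 2), eligible_tier1 (round 1). has_dependent never appears in any round.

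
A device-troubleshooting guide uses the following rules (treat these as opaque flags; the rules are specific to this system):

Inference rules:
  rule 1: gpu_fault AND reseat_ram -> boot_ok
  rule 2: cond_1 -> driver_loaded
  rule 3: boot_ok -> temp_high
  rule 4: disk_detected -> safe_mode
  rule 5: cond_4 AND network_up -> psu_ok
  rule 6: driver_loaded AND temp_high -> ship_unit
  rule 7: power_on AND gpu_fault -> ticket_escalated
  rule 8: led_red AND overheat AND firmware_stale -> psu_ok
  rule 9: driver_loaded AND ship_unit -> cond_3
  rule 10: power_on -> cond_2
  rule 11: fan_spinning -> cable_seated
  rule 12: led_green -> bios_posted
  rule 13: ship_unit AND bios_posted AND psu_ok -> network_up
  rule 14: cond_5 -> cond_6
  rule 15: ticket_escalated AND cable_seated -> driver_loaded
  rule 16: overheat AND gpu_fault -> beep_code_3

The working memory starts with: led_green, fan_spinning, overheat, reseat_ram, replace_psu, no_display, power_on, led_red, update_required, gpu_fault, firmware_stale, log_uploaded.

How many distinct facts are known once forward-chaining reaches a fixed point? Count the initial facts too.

Round 1 — rule 1, rule 7, rule 8, rule 10, rule 11, rule 12, rule 16, derive boot_ok, ticket_escalated, psu_ok, cond_2, cable_seated, bios_posted, beep_code_3.
Round 2 — rule 3, rule 15, derive temp_high, driver_loaded.
Round 3 — rule 6, derive ship_unit.
Round 4 — rule 9, rule 13, derive cond_3, network_up.
Closure: {beep_code_3, bios_posted, boot_ok, cable_seated, cond_2, cond_3, driver_loaded, fan_spinning, firmware_stale, gpu_fault, led_green, led_red, log_uploaded, network_up, no_display, overheat, power_on, psu_ok, replace_psu, reseat_ram, ship_unit, temp_high, ticket_escalated, update_required} — 24 facts.

24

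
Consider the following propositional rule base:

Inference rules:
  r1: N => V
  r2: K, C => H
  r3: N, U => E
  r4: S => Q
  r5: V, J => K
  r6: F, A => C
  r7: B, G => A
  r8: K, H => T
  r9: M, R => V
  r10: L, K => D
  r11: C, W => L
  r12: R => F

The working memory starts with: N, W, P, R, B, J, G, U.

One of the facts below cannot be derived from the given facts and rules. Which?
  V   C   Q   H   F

Q

Round 1: r1 [N => V]; r3 [N, U => E]; r7 [B, G => A]; r12 [R => F]. New: V, E, A, F.
Round 2: r5 [V, J => K]; r6 [F, A => C]. New: K, C.
Round 3: r2 [K, C => H]; r11 [C, W => L]. New: H, L.
Round 4: r8 [K, H => T]; r10 [L, K => D]. New: T, D.
Derived: C (round 2), V (round 1), F (round 1), H (round 3). Q never appears in any round.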